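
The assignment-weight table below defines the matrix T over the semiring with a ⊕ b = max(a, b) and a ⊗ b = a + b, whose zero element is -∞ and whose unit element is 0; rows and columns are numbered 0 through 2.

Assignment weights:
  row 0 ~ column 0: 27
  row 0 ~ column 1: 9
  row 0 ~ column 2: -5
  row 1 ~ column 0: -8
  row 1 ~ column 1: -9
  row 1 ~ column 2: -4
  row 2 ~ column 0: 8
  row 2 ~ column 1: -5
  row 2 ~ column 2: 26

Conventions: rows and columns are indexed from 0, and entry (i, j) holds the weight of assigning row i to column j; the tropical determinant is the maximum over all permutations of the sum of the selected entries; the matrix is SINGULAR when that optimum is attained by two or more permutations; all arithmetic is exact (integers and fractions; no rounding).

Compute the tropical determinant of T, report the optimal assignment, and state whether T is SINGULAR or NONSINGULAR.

σ = (0, 1, 2): 27 + (-9) + 26 = 44
σ = (0, 2, 1): 27 + (-4) + (-5) = 18
σ = (1, 0, 2): 9 + (-8) + 26 = 27
σ = (1, 2, 0): 9 + (-4) + 8 = 13
σ = (2, 0, 1): (-5) + (-8) + (-5) = -18
σ = (2, 1, 0): (-5) + (-9) + 8 = -6
Optimal value attained by: σ = (0, 1, 2).
Answer: det⊕(T) = 44; verdict: NONSINGULAR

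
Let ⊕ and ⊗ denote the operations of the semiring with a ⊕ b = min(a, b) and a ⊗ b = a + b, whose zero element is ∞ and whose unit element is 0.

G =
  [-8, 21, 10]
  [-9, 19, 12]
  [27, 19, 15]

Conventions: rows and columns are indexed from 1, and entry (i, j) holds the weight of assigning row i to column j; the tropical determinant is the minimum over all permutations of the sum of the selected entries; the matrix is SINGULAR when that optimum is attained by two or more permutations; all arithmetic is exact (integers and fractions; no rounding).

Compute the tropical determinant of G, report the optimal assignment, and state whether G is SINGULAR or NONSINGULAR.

σ = (1, 2, 3): (-8) + 19 + 15 = 26
σ = (1, 3, 2): (-8) + 12 + 19 = 23
σ = (2, 1, 3): 21 + (-9) + 15 = 27
σ = (2, 3, 1): 21 + 12 + 27 = 60
σ = (3, 1, 2): 10 + (-9) + 19 = 20
σ = (3, 2, 1): 10 + 19 + 27 = 56
Optimal value attained by: σ = (3, 1, 2).
Answer: det⊕(G) = 20; verdict: NONSINGULAR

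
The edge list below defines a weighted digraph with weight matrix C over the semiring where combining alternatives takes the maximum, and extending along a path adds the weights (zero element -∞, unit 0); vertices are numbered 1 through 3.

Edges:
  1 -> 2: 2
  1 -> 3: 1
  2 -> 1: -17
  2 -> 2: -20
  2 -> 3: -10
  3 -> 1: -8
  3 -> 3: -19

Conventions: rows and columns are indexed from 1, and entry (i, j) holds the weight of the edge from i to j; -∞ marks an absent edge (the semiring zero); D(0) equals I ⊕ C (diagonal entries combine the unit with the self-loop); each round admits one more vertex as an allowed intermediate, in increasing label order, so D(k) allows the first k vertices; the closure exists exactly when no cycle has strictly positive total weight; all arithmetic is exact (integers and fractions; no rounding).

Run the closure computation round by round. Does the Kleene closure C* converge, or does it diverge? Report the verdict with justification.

D(0):
  [0, 2, 1]
  [-17, 0, -10]
  [-8, -∞, 0]
D(1):
  [0, 2, 1]
  [-17, 0, -10]
  [-8, -6, 0]
D(2):
  [0, 2, 1]
  [-17, 0, -10]
  [-8, -6, 0]
D(3):
  [0, 2, 1]
  [-17, 0, -10]
  [-8, -6, 0]
Key observation: every diagonal entry stays at the unit through all rounds, so no improving cycle exists.
Answer: CONVERGES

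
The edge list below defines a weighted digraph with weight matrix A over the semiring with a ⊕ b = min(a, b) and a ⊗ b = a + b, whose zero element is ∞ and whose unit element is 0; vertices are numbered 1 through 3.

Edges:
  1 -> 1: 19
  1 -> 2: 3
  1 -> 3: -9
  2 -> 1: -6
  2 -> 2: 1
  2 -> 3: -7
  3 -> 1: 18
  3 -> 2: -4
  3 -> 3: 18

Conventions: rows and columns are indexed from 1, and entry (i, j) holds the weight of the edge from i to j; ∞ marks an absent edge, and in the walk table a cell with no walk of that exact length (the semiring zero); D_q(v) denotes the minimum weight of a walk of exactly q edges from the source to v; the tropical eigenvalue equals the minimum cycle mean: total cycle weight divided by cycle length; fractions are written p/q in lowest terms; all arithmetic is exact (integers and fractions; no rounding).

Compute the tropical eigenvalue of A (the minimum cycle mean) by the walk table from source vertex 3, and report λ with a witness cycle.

q=0: [∞, ∞, 0]
q=1: [18, -4, 18]
q=2: [-10, -3, -11]
q=3: [-9, -15, -19]
Optimal cycle mean attained by: cycle 1->3->2->1, total (-9) + (-4) + (-6), length 3.
Answer: λ = -19/3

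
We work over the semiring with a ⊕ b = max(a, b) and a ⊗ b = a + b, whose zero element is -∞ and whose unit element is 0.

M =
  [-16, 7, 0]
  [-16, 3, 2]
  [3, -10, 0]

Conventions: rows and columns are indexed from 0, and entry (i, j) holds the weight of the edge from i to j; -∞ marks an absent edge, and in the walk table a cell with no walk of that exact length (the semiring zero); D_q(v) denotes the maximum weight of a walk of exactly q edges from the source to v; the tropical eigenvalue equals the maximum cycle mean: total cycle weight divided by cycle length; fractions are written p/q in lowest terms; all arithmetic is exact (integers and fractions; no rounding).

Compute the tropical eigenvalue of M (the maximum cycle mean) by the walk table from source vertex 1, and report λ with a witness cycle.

q=0: [-∞, 0, -∞]
q=1: [-16, 3, 2]
q=2: [5, 6, 5]
q=3: [8, 12, 8]
Optimal cycle mean attained by: cycle 0->1->2->0, total 7 + 2 + 3, length 3.
Answer: λ = 4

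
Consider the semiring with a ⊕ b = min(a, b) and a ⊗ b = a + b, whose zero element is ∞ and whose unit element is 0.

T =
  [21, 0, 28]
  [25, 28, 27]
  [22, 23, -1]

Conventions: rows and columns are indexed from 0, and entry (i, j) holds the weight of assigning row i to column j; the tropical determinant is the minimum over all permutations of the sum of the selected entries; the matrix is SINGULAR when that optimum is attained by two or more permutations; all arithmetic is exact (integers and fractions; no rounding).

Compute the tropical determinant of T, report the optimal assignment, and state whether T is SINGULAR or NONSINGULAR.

σ = (0, 1, 2): 21 + 28 + (-1) = 48
σ = (0, 2, 1): 21 + 27 + 23 = 71
σ = (1, 0, 2): 0 + 25 + (-1) = 24
σ = (1, 2, 0): 0 + 27 + 22 = 49
σ = (2, 0, 1): 28 + 25 + 23 = 76
σ = (2, 1, 0): 28 + 28 + 22 = 78
Optimal value attained by: σ = (1, 0, 2).
Answer: det⊕(T) = 24; verdict: NONSINGULAR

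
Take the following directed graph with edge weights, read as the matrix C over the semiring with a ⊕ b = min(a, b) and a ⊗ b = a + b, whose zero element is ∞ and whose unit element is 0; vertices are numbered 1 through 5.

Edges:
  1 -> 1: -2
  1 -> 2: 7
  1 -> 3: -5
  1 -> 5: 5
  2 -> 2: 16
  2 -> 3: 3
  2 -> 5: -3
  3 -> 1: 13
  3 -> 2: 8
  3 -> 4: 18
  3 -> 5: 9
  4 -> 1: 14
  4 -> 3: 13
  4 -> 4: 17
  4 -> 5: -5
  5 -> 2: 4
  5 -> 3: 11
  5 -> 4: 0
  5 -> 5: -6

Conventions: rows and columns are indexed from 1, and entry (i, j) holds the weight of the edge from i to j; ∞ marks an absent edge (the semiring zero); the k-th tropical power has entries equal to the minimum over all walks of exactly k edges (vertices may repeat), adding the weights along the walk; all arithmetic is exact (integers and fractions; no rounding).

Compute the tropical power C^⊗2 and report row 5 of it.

C^⊗2:
  [-4, 3, -7, 5, -1]
  [16, 1, 8, -3, -9]
  [11, 13, 8, 9, 3]
  [12, -1, 6, -5, -11]
  [14, -2, 5, -6, -12]
Answer: row 5 of C^⊗2 = [14, -2, 5, -6, -12]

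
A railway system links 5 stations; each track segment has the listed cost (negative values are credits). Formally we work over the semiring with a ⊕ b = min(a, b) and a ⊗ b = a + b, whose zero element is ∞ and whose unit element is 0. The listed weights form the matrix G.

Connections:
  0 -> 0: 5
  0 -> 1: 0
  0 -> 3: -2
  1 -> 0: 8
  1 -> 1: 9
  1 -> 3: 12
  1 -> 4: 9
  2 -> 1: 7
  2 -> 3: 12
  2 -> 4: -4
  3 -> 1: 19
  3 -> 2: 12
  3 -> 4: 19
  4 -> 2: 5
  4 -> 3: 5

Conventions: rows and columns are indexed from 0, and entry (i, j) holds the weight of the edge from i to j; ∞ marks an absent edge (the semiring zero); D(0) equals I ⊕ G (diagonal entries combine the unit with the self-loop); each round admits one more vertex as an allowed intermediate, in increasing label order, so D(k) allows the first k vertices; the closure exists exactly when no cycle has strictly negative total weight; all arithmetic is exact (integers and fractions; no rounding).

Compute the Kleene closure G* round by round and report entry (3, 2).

D(0):
  [0, 0, ∞, -2, ∞]
  [8, 0, ∞, 12, 9]
  [∞, 7, 0, 12, -4]
  [∞, 19, 12, 0, 19]
  [∞, ∞, 5, 5, 0]
D(1):
  [0, 0, ∞, -2, ∞]
  [8, 0, ∞, 6, 9]
  [∞, 7, 0, 12, -4]
  [∞, 19, 12, 0, 19]
  [∞, ∞, 5, 5, 0]
D(2):
  [0, 0, ∞, -2, 9]
  [8, 0, ∞, 6, 9]
  [15, 7, 0, 12, -4]
  [27, 19, 12, 0, 19]
  [∞, ∞, 5, 5, 0]
D(3):
  [0, 0, ∞, -2, 9]
  [8, 0, ∞, 6, 9]
  [15, 7, 0, 12, -4]
  [27, 19, 12, 0, 8]
  [20, 12, 5, 5, 0]
D(4):
  [0, 0, 10, -2, 6]
  [8, 0, 18, 6, 9]
  [15, 7, 0, 12, -4]
  [27, 19, 12, 0, 8]
  [20, 12, 5, 5, 0]
D(5):
  [0, 0, 10, -2, 6]
  [8, 0, 14, 6, 9]
  [15, 7, 0, 1, -4]
  [27, 19, 12, 0, 8]
  [20, 12, 5, 5, 0]
Answer: G*[3][2] = 12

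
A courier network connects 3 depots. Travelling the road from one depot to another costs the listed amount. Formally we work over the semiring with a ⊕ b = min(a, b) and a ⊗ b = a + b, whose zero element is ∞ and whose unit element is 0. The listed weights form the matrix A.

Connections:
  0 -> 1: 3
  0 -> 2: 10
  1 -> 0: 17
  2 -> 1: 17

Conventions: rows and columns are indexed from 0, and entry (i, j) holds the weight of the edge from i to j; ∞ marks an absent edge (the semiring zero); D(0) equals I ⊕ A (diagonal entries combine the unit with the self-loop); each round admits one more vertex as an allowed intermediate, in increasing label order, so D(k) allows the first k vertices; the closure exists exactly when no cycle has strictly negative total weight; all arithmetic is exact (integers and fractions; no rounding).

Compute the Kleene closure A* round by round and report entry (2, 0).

D(0):
  [0, 3, 10]
  [17, 0, ∞]
  [∞, 17, 0]
D(1):
  [0, 3, 10]
  [17, 0, 27]
  [∞, 17, 0]
D(2):
  [0, 3, 10]
  [17, 0, 27]
  [34, 17, 0]
D(3):
  [0, 3, 10]
  [17, 0, 27]
  [34, 17, 0]
Answer: A*[2][0] = 34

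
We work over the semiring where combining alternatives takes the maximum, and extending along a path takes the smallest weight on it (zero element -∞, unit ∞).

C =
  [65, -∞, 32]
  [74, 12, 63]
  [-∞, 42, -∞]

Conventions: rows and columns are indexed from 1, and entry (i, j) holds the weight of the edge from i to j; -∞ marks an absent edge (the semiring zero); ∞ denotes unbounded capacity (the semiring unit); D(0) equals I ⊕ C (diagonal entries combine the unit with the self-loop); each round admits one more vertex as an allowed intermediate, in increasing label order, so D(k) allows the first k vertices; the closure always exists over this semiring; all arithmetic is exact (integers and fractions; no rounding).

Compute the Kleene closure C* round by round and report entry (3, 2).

D(0):
  [∞, -∞, 32]
  [74, ∞, 63]
  [-∞, 42, ∞]
D(1):
  [∞, -∞, 32]
  [74, ∞, 63]
  [-∞, 42, ∞]
D(2):
  [∞, -∞, 32]
  [74, ∞, 63]
  [42, 42, ∞]
D(3):
  [∞, 32, 32]
  [74, ∞, 63]
  [42, 42, ∞]
Answer: C*[3][2] = 42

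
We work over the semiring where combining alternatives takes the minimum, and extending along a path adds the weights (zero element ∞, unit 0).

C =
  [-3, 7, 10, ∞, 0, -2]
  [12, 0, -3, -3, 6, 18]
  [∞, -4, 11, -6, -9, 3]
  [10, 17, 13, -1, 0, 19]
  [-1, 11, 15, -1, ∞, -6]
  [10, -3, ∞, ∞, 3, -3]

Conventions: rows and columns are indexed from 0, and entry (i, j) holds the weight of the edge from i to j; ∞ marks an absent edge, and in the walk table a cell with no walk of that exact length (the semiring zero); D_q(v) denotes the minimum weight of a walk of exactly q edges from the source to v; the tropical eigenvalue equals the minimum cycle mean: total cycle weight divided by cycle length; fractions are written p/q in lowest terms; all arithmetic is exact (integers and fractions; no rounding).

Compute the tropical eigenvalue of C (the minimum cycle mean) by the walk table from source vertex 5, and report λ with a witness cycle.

q=0: [∞, ∞, ∞, ∞, ∞, 0]
q=1: [10, -3, ∞, ∞, 3, -3]
q=2: [2, -6, -6, -6, 0, -6]
q=3: [-1, -10, -9, -12, -15, -9]
q=4: [-16, -13, -13, -16, -18, -21]
q=5: [-19, -24, -16, -19, -22, -24]
q=6: [-23, -27, -27, -27, -25, -28]
Optimal cycle mean attained by: cycle 1->2->4->5->1, total (-3) + (-9) + (-6) + (-3), length 4.
Answer: λ = -21/4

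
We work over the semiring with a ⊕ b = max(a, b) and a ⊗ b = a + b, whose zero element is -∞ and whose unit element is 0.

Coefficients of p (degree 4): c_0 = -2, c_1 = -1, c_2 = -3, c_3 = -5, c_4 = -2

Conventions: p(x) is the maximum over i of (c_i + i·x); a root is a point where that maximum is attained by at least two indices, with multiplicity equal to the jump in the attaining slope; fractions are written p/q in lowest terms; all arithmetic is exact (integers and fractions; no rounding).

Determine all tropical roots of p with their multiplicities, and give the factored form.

hull edge (i=0, c=-2) to (i=1, c=-1): slope 1, span 1
hull edge (i=1, c=-1) to (i=4, c=-2): slope -1/3, span 3
Factored form: p(x) = -2 ⊗ (x ⊕ (-1)) ⊗ (x ⊕ 1/3) ⊗ (x ⊕ 1/3) ⊗ (x ⊕ 1/3)
Answer: roots = -1 (mult 1), 1/3 (mult 3)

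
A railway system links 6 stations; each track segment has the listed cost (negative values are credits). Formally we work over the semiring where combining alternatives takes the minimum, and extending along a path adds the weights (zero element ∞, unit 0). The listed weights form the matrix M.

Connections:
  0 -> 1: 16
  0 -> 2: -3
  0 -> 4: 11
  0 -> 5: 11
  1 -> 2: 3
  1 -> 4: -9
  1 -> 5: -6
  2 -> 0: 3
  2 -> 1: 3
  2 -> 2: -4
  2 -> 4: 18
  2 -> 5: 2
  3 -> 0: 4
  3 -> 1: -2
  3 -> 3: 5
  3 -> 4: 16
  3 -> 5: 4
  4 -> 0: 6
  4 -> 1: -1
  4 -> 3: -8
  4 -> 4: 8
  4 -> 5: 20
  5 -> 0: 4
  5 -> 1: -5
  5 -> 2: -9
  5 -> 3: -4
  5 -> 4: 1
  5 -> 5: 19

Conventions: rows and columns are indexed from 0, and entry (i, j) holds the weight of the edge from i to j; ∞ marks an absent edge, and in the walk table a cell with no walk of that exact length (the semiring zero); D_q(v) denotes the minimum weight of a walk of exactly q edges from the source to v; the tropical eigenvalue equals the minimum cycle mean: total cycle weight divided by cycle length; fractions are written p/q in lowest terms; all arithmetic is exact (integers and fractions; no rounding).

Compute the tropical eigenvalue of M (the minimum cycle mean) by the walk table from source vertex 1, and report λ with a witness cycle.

q=0: [∞, 0, ∞, ∞, ∞, ∞]
q=1: [∞, ∞, 3, ∞, -9, -6]
q=2: [-3, -11, -15, -17, -5, 5]
q=3: [-13, -19, -19, -13, -20, -17]
q=4: [-16, -22, -26, -28, -28, -25]
q=5: [-24, -30, -34, -36, -31, -28]
q=6: [-32, -38, -38, -39, -39, -36]
Optimal cycle mean attained by: cycle 1->4->3->1, total (-9) + (-8) + (-2), length 3.
Answer: λ = -19/3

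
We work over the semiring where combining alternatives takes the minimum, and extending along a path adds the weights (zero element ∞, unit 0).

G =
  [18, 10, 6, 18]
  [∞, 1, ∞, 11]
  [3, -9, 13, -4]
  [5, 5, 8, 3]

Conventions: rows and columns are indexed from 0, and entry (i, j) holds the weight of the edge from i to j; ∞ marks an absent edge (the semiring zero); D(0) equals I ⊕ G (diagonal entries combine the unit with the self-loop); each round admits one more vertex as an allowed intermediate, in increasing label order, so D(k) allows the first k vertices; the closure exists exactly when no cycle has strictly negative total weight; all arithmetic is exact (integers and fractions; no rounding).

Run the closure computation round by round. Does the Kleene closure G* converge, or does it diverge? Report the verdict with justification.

D(0):
  [0, 10, 6, 18]
  [∞, 0, ∞, 11]
  [3, -9, 0, -4]
  [5, 5, 8, 0]
D(1):
  [0, 10, 6, 18]
  [∞, 0, ∞, 11]
  [3, -9, 0, -4]
  [5, 5, 8, 0]
D(2):
  [0, 10, 6, 18]
  [∞, 0, ∞, 11]
  [3, -9, 0, -4]
  [5, 5, 8, 0]
D(3):
  [0, -3, 6, 2]
  [∞, 0, ∞, 11]
  [3, -9, 0, -4]
  [5, -1, 8, 0]
D(4):
  [0, -3, 6, 2]
  [16, 0, 19, 11]
  [1, -9, 0, -4]
  [5, -1, 8, 0]
Key observation: every diagonal entry stays at the unit through all rounds, so no improving cycle exists.
Answer: CONVERGES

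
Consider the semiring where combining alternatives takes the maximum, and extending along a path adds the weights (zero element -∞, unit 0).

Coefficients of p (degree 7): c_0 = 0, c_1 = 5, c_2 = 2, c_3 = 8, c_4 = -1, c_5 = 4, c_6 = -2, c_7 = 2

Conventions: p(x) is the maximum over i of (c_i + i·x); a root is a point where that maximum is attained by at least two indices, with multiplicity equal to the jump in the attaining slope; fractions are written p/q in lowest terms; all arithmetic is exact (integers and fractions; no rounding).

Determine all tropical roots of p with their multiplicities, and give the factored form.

hull edge (i=0, c=0) to (i=1, c=5): slope 5, span 1
hull edge (i=1, c=5) to (i=3, c=8): slope 3/2, span 2
hull edge (i=3, c=8) to (i=7, c=2): slope -3/2, span 4
Factored form: p(x) = 2 ⊗ (x ⊕ (-5)) ⊗ (x ⊕ (-3/2)) ⊗ (x ⊕ (-3/2)) ⊗ (x ⊕ 3/2) ⊗ (x ⊕ 3/2) ⊗ (x ⊕ 3/2) ⊗ (x ⊕ 3/2)
Answer: roots = -5 (mult 1), -3/2 (mult 2), 3/2 (mult 4)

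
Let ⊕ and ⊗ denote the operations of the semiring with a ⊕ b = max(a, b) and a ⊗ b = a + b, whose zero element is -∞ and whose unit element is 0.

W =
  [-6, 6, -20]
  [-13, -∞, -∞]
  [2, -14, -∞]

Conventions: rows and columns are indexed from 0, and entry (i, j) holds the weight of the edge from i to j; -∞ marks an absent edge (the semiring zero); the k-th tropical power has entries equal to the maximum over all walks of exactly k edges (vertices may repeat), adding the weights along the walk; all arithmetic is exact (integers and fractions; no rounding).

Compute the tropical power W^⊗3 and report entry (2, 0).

W^⊗2:
  [-7, 0, -26]
  [-19, -7, -33]
  [-4, 8, -18]
W^⊗3:
  [-13, -1, -27]
  [-20, -13, -39]
  [-5, 2, -24]
Key observation: the optimum is the walk 2->0->1->0, with weight 2 + 6 + (-13) = -5.
Optimal value attained by: walk 2->0->1->0.
Answer: (W^⊗3)[2][0] = -5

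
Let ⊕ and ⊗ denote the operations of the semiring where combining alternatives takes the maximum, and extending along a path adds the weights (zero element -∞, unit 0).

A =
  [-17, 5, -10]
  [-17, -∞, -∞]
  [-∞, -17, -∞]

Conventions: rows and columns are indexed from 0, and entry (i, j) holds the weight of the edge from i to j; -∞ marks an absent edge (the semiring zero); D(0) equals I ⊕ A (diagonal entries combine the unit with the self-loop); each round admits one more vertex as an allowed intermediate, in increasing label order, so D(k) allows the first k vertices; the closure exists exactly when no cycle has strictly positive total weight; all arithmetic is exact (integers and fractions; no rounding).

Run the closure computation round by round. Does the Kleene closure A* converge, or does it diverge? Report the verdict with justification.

D(0):
  [0, 5, -10]
  [-17, 0, -∞]
  [-∞, -17, 0]
D(1):
  [0, 5, -10]
  [-17, 0, -27]
  [-∞, -17, 0]
D(2):
  [0, 5, -10]
  [-17, 0, -27]
  [-34, -17, 0]
D(3):
  [0, 5, -10]
  [-17, 0, -27]
  [-34, -17, 0]
Key observation: every diagonal entry stays at the unit through all rounds, so no improving cycle exists.
Answer: CONVERGES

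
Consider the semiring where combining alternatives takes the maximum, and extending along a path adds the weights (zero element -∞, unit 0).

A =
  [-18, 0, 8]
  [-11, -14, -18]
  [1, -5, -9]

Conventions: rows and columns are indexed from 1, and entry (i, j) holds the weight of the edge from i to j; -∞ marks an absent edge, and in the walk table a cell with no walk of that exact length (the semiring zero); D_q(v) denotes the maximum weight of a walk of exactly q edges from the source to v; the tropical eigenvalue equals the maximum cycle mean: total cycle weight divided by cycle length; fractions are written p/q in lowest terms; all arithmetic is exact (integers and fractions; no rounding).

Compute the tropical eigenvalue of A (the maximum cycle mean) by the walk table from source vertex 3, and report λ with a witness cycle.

q=0: [-∞, -∞, 0]
q=1: [1, -5, -9]
q=2: [-8, 1, 9]
q=3: [10, 4, 0]
Optimal cycle mean attained by: cycle 1->3->1, total 8 + 1, length 2.
Answer: λ = 9/2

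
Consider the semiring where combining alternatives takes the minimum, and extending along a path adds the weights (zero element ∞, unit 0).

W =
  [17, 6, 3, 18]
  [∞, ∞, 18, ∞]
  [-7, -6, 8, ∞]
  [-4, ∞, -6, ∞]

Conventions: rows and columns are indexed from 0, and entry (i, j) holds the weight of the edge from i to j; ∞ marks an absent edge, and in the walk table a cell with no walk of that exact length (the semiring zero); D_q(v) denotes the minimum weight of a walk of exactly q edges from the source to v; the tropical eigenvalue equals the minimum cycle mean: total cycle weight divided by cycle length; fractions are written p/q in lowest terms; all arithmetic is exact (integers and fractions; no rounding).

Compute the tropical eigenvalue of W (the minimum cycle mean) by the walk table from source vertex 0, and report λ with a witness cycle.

q=0: [0, ∞, ∞, ∞]
q=1: [17, 6, 3, 18]
q=2: [-4, -3, 11, 35]
q=3: [4, 2, -1, 14]
q=4: [-8, -7, 7, 22]
Optimal cycle mean attained by: cycle 0->2->0, total 3 + (-7), length 2.
Answer: λ = -2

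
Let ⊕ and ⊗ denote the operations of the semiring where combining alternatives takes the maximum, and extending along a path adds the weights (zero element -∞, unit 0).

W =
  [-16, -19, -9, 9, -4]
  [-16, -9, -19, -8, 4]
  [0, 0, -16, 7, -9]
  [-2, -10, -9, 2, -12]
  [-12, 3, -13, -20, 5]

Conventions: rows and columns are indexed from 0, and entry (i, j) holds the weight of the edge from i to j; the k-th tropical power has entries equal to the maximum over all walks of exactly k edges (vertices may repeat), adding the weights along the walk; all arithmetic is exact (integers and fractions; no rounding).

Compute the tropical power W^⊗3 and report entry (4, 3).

W^⊗2:
  [7, -1, 0, 11, 1]
  [-8, 7, -9, -6, 9]
  [5, -3, -2, 9, 4]
  [0, -8, -7, 7, -6]
  [-7, 8, -8, -3, 10]
W^⊗3:
  [9, 4, 2, 16, 6]
  [-3, 12, -4, 1, 14]
  [7, 7, 0, 14, 9]
  [5, -3, -2, 9, -1]
  [-2, 13, -3, 2, 15]
Key observation: the optimum is the walk 4->4->0->3, with weight 5 + (-12) + 9 = 2.
Optimal value attained by: walk 4->4->0->3.
Answer: (W^⊗3)[4][3] = 2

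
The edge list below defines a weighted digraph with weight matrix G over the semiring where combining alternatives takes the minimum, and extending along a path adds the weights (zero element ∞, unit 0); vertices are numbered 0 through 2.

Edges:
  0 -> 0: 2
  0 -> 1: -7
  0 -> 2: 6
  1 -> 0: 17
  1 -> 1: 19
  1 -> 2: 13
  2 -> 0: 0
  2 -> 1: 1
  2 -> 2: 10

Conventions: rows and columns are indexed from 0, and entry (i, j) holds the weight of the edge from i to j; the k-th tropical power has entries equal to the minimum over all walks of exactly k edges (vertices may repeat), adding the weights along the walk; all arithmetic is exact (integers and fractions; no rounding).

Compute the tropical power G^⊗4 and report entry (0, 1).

G^⊗2:
  [4, -5, 6]
  [13, 10, 23]
  [2, -7, 6]
G^⊗3:
  [6, -3, 8]
  [15, 6, 19]
  [4, -5, 6]
G^⊗4:
  [8, -1, 10]
  [17, 8, 19]
  [6, -3, 8]
Key observation: the optimum is the walk 0->0->0->0->1, with weight 2 + 2 + 2 + (-7) = -1.
Optimal value attained by: walk 0->0->0->0->1.
Answer: (G^⊗4)[0][1] = -1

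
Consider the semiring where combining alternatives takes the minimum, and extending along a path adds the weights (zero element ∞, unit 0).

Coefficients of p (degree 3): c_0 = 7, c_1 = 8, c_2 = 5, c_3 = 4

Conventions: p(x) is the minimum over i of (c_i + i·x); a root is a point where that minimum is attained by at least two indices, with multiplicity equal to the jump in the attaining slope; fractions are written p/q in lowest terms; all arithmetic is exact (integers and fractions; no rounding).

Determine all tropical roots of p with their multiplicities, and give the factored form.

hull edge (i=0, c=7) to (i=3, c=4): slope -1, span 3
Factored form: p(x) = 4 ⊗ (x ⊕ 1) ⊗ (x ⊕ 1) ⊗ (x ⊕ 1)
Answer: roots = 1 (mult 3)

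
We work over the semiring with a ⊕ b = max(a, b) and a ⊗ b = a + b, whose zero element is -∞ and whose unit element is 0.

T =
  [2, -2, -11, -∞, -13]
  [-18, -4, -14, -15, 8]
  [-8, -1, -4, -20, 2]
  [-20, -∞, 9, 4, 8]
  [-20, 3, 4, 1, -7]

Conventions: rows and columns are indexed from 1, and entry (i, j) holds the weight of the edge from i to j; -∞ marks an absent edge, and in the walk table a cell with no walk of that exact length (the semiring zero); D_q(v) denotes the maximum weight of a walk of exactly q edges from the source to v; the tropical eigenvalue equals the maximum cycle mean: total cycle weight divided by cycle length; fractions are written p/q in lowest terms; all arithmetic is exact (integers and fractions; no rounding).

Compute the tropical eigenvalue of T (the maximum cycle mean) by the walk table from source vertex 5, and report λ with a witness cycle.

q=0: [-∞, -∞, -∞, -∞, 0]
q=1: [-20, 3, 4, 1, -7]
q=2: [-4, 3, 10, 5, 11]
q=3: [2, 14, 15, 12, 13]
q=4: [7, 16, 21, 16, 22]
q=5: [13, 25, 26, 23, 24]
Optimal cycle mean attained by: cycle 2->5->2, total 8 + 3, length 2.
Answer: λ = 11/2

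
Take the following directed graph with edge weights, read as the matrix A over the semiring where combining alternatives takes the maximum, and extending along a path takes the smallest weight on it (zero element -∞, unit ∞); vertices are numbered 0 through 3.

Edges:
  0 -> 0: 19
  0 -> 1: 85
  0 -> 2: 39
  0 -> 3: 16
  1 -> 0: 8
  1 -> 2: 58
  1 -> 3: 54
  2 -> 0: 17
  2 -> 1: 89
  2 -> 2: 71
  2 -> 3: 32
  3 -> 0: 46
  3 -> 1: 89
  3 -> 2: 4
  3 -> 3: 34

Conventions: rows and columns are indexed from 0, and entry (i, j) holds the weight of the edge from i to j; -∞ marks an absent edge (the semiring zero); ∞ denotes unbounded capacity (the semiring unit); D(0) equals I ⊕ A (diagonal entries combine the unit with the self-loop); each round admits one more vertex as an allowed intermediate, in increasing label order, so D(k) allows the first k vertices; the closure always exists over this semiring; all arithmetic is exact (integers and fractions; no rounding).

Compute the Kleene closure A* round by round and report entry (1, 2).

D(0):
  [∞, 85, 39, 16]
  [8, ∞, 58, 54]
  [17, 89, ∞, 32]
  [46, 89, 4, ∞]
D(1):
  [∞, 85, 39, 16]
  [8, ∞, 58, 54]
  [17, 89, ∞, 32]
  [46, 89, 39, ∞]
D(2):
  [∞, 85, 58, 54]
  [8, ∞, 58, 54]
  [17, 89, ∞, 54]
  [46, 89, 58, ∞]
D(3):
  [∞, 85, 58, 54]
  [17, ∞, 58, 54]
  [17, 89, ∞, 54]
  [46, 89, 58, ∞]
D(4):
  [∞, 85, 58, 54]
  [46, ∞, 58, 54]
  [46, 89, ∞, 54]
  [46, 89, 58, ∞]
Answer: A*[1][2] = 58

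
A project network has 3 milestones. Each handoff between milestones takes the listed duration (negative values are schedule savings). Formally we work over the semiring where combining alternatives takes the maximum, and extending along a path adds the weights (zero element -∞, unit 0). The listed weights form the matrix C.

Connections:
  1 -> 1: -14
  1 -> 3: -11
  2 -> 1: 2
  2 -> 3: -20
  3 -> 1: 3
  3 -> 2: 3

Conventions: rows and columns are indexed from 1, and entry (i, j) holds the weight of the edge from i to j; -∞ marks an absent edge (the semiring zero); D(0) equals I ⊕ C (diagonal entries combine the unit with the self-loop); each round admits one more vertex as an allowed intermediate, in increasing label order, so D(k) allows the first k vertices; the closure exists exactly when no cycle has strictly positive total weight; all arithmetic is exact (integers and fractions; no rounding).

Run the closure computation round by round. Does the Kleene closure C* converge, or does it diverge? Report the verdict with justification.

D(0):
  [0, -∞, -11]
  [2, 0, -20]
  [3, 3, 0]
D(1):
  [0, -∞, -11]
  [2, 0, -9]
  [3, 3, 0]
D(2):
  [0, -∞, -11]
  [2, 0, -9]
  [5, 3, 0]
D(3):
  [0, -8, -11]
  [2, 0, -9]
  [5, 3, 0]
Key observation: every diagonal entry stays at the unit through all rounds, so no improving cycle exists.
Answer: CONVERGES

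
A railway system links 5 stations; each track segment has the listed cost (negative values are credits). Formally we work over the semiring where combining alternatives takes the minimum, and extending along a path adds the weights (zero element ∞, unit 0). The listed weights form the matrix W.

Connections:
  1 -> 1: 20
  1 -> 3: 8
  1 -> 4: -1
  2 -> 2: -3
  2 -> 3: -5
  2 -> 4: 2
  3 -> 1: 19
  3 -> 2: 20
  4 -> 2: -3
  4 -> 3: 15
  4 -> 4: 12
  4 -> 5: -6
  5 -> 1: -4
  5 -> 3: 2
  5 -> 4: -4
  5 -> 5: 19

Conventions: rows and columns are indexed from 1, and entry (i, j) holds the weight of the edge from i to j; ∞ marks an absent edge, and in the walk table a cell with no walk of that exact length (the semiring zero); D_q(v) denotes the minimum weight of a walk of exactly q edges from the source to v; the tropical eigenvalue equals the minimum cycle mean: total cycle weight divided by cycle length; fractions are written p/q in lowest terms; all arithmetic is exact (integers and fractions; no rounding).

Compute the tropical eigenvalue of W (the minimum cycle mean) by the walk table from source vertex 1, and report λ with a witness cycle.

q=0: [0, ∞, ∞, ∞, ∞]
q=1: [20, ∞, 8, -1, ∞]
q=2: [27, -4, 14, 11, -7]
q=3: [-11, -7, -9, -11, 5]
q=4: [1, -14, -12, -12, -17]
q=5: [-21, -17, -19, -21, -18]
Optimal cycle mean attained by: cycle 4->5->4, total (-6) + (-4), length 2.
Answer: λ = -5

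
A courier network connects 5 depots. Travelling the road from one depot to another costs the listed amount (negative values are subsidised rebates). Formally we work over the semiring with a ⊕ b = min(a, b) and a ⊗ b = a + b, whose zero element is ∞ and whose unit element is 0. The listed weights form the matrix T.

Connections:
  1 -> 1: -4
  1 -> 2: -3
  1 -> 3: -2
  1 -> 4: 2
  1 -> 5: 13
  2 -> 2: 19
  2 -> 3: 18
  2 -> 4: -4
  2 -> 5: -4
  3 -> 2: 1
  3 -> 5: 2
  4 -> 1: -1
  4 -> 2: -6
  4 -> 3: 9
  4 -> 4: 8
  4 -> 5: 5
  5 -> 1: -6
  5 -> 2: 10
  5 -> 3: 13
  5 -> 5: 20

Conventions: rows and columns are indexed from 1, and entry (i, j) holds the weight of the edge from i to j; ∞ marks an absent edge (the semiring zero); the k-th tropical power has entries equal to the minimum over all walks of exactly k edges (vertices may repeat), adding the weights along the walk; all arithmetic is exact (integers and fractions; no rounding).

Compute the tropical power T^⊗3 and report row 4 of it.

T^⊗2:
  [-8, -7, -6, -7, -7]
  [-10, -10, 5, 4, 1]
  [-4, 12, 15, -3, -3]
  [-5, -4, -3, -10, -10]
  [-10, -9, -8, -4, 6]
T^⊗3:
  [-13, -13, -10, -11, -11]
  [-14, -13, -12, -14, -14]
  [-9, -9, -6, -2, 2]
  [-16, -16, -7, -8, -8]
  [-14, -13, -12, -13, -13]
Answer: row 4 of T^⊗3 = [-16, -16, -7, -8, -8]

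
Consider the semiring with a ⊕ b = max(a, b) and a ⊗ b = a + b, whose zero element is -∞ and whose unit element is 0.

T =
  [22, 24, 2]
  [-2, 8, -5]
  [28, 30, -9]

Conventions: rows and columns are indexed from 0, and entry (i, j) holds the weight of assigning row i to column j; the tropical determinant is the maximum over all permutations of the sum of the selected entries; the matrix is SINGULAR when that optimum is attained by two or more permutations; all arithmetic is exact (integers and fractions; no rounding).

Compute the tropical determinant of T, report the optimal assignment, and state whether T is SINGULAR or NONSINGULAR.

σ = (0, 1, 2): 22 + 8 + (-9) = 21
σ = (0, 2, 1): 22 + (-5) + 30 = 47
σ = (1, 0, 2): 24 + (-2) + (-9) = 13
σ = (1, 2, 0): 24 + (-5) + 28 = 47
σ = (2, 0, 1): 2 + (-2) + 30 = 30
σ = (2, 1, 0): 2 + 8 + 28 = 38
Optimal value attained by: σ = (0, 2, 1).
Answer: det⊕(T) = 47; verdict: SINGULAR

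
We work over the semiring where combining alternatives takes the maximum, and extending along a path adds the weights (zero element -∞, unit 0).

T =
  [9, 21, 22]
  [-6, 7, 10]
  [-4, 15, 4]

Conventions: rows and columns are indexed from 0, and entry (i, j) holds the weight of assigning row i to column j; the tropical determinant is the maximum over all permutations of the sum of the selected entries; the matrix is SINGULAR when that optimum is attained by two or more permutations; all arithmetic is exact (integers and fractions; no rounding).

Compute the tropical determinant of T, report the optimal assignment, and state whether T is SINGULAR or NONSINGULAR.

σ = (0, 1, 2): 9 + 7 + 4 = 20
σ = (0, 2, 1): 9 + 10 + 15 = 34
σ = (1, 0, 2): 21 + (-6) + 4 = 19
σ = (1, 2, 0): 21 + 10 + (-4) = 27
σ = (2, 0, 1): 22 + (-6) + 15 = 31
σ = (2, 1, 0): 22 + 7 + (-4) = 25
Optimal value attained by: σ = (0, 2, 1).
Answer: det⊕(T) = 34; verdict: NONSINGULAR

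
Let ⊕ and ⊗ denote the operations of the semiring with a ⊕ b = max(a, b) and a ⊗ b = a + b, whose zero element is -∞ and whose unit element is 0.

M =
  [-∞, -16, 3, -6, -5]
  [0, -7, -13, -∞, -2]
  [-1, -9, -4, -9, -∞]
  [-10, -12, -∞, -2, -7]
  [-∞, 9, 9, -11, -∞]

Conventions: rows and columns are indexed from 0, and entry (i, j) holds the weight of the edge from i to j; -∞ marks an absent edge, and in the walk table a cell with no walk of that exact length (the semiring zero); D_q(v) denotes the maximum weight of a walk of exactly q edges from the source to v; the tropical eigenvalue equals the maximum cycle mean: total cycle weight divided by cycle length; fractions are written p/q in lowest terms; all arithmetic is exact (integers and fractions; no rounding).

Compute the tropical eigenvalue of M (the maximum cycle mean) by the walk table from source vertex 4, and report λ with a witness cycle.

q=0: [-∞, -∞, -∞, -∞, 0]
q=1: [-∞, 9, 9, -11, -∞]
q=2: [9, 2, 5, 0, 7]
q=3: [4, 16, 16, 3, 4]
q=4: [16, 13, 13, 7, 14]
q=5: [13, 23, 23, 10, 11]
Optimal cycle mean attained by: cycle 1->4->1, total (-2) + 9, length 2.
Answer: λ = 7/2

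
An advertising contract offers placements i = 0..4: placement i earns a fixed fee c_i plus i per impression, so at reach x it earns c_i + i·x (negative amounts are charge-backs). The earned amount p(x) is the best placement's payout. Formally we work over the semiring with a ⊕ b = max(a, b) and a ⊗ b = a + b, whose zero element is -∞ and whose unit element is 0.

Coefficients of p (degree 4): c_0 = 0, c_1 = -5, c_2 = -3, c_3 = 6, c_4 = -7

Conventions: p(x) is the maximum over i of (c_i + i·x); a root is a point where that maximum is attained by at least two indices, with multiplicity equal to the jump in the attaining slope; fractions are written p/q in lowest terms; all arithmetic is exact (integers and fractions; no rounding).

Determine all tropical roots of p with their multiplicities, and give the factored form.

hull edge (i=0, c=0) to (i=3, c=6): slope 2, span 3
hull edge (i=3, c=6) to (i=4, c=-7): slope -13, span 1
Factored form: p(x) = -7 ⊗ (x ⊕ (-2)) ⊗ (x ⊕ (-2)) ⊗ (x ⊕ (-2)) ⊗ (x ⊕ 13)
Answer: roots = -2 (mult 3), 13 (mult 1)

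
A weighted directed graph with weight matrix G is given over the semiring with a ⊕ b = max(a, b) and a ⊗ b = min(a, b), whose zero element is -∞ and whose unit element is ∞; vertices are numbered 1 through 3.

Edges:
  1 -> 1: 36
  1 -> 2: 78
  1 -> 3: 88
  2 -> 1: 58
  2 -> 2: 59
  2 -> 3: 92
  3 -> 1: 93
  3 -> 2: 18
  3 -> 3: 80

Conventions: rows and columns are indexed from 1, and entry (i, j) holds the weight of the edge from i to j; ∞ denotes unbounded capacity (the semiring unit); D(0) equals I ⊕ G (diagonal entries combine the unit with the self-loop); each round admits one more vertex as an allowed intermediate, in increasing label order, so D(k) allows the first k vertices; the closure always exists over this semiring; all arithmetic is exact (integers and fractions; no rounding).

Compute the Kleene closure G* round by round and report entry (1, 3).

D(0):
  [∞, 78, 88]
  [58, ∞, 92]
  [93, 18, ∞]
D(1):
  [∞, 78, 88]
  [58, ∞, 92]
  [93, 78, ∞]
D(2):
  [∞, 78, 88]
  [58, ∞, 92]
  [93, 78, ∞]
D(3):
  [∞, 78, 88]
  [92, ∞, 92]
  [93, 78, ∞]
Answer: G*[1][3] = 88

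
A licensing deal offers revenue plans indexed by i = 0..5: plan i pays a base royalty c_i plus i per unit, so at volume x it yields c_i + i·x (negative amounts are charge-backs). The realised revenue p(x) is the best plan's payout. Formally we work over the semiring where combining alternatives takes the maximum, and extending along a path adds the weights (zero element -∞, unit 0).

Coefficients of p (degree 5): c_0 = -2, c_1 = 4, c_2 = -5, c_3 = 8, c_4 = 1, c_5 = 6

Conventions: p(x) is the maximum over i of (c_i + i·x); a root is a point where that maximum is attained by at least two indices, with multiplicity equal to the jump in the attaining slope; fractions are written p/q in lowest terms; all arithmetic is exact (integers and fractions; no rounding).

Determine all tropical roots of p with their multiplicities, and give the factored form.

hull edge (i=0, c=-2) to (i=1, c=4): slope 6, span 1
hull edge (i=1, c=4) to (i=3, c=8): slope 2, span 2
hull edge (i=3, c=8) to (i=5, c=6): slope -1, span 2
Factored form: p(x) = 6 ⊗ (x ⊕ (-6)) ⊗ (x ⊕ (-2)) ⊗ (x ⊕ (-2)) ⊗ (x ⊕ 1) ⊗ (x ⊕ 1)
Answer: roots = -6 (mult 1), -2 (mult 2), 1 (mult 2)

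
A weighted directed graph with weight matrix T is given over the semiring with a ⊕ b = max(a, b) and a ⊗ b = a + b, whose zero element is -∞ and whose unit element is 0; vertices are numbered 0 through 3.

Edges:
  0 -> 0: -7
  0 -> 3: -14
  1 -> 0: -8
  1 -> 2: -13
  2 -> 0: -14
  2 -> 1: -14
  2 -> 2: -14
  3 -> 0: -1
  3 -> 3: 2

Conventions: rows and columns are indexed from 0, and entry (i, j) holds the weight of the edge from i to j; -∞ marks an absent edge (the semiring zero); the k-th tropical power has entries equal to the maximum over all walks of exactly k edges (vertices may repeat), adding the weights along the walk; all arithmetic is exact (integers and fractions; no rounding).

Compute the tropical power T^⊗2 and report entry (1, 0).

T^⊗2:
  [-14, -∞, -∞, -12]
  [-15, -27, -27, -22]
  [-21, -28, -27, -28]
  [1, -∞, -∞, 4]
Key observation: the optimum is the walk 1->0->0, with weight (-8) + (-7) = -15.
Optimal value attained by: walk 1->0->0.
Answer: (T^⊗2)[1][0] = -15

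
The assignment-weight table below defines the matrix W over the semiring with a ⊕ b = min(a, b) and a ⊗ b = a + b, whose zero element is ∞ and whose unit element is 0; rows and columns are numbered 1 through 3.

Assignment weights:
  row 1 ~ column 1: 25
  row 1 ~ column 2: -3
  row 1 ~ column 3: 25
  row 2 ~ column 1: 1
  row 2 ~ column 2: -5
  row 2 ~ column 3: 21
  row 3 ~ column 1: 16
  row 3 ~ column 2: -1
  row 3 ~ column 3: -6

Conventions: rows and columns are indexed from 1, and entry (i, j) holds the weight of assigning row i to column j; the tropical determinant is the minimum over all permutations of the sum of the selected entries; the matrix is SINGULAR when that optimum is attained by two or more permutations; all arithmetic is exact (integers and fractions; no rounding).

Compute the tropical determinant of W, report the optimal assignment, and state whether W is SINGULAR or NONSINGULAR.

σ = (1, 2, 3): 25 + (-5) + (-6) = 14
σ = (1, 3, 2): 25 + 21 + (-1) = 45
σ = (2, 1, 3): (-3) + 1 + (-6) = -8
σ = (2, 3, 1): (-3) + 21 + 16 = 34
σ = (3, 1, 2): 25 + 1 + (-1) = 25
σ = (3, 2, 1): 25 + (-5) + 16 = 36
Optimal value attained by: σ = (2, 1, 3).
Answer: det⊕(W) = -8; verdict: NONSINGULAR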